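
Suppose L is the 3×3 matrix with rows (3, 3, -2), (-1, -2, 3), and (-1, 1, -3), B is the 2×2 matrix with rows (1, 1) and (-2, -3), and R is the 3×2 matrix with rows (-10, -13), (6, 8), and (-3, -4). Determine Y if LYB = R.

Y = [[1, 0], [-3, 1], [-1, 0]]

Y = L⁻¹RB⁻¹ (apply L⁻¹ on the left and B⁻¹ on the right).
det L = -3, so L⁻¹ = [[-1, -7/3, -5/3], [2, 11/3, 7/3], [1, 2, 1]].
det B = -1, so B⁻¹ = [[3, 1], [-2, -1]].
L⁻¹R = [[1, 1], [-5, -6], [-1, -1]].
Y = (L⁻¹R)B⁻¹ = [[1, 0], [-3, 1], [-1, 0]].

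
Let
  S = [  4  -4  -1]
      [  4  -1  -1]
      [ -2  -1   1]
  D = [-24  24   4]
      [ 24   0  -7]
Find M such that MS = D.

Right-multiplying both sides by S⁻¹ gives M = DS⁻¹.
det S = 6, so S⁻¹ = [[-1/3, 5/6, 1/2], [-1/3, 1/3, 0], [-1, 2, 2]].
M = DS⁻¹ = [[-24, 24, 4], [24, 0, -7]] · [[-1/3, 5/6, 1/2], [-1/3, 1/3, 0], [-1, 2, 2]] = [[-4, -4, -4], [-1, 6, -2]].

M = [[-4, -4, -4], [-1, 6, -2]]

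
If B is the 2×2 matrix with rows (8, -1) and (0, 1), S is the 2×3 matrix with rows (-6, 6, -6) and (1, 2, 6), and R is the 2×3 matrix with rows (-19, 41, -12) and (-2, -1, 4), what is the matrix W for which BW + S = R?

BW = R − S = [[-13, 35, -6], [-3, -3, -2]].
Since B multiplies W on the left, W = B⁻¹(R − S).
B has determinant 8; B⁻¹ = [[1/8, 1/8], [0, 1]].
W = B⁻¹(R − S) = [[-2, 4, -1], [-3, -3, -2]].

W = [[-2, 4, -1], [-3, -3, -2]]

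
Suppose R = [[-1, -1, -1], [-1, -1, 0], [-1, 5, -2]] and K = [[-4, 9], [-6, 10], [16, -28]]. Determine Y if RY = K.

Y = [[3, -4], [3, -6], [-2, 1]]

Left-multiplying both sides by R⁻¹ gives Y = R⁻¹K.
R has determinant 6; R⁻¹ = [[1/3, -7/6, -1/6], [-1/3, 1/6, 1/6], [-1, 1, 0]].
Y = R⁻¹K = [[1/3, -7/6, -1/6], [-1/3, 1/6, 1/6], [-1, 1, 0]] · [[-4, 9], [-6, 10], [16, -28]] = [[3, -4], [3, -6], [-2, 1]].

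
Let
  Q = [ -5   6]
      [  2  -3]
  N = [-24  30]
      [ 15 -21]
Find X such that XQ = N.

X = [[4, -2], [-1, 5]]

Q is on the right of X, so right-multiply by Q⁻¹: X = NQ⁻¹.
det Q = 3, so Q⁻¹ = [[-1, -2], [-2/3, -5/3]].
X = NQ⁻¹ = [[-24, 30], [15, -21]] · [[-1, -2], [-2/3, -5/3]] = [[4, -2], [-1, 5]].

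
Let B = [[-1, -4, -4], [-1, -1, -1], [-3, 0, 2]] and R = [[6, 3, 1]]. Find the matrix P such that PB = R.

P = [[0, -3, -1]]

Right-multiplying both sides by B⁻¹ gives P = RB⁻¹.
B has determinant -6; B⁻¹ = [[1/3, -4/3, 0], [-5/6, 7/3, -1/2], [1/2, -2, 1/2]].
P = RB⁻¹ = [[6, 3, 1]] · [[1/3, -4/3, 0], [-5/6, 7/3, -1/2], [1/2, -2, 1/2]] = [[0, -3, -1]].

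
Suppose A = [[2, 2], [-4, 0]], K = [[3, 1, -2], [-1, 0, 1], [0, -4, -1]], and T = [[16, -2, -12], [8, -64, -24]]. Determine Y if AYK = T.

Y = [[0, 2, -4], [3, -1, 5]]

Isolating Y: multiply by A⁻¹ from the left and K⁻¹ from the right, so Y = A⁻¹TK⁻¹.
det A = 8; the adjugate gives A⁻¹ = [[0, -1/4], [1/2, 1/4]].
det K = 3; the adjugate gives K⁻¹ = [[4/3, 3, 1/3], [-1/3, -1, -1/3], [4/3, 4, 1/3]].
A⁻¹T = [[-2, 16, 6], [10, -17, -12]].
Y = (A⁻¹T)K⁻¹ = [[0, 2, -4], [3, -1, 5]].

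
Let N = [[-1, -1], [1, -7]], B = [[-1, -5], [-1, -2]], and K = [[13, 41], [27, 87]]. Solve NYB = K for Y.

Y = [[3, 5], [2, 3]]

Left-multiply by N⁻¹ and right-multiply by B⁻¹: Y = N⁻¹KB⁻¹.
N has determinant 8; N⁻¹ = [[-7/8, 1/8], [-1/8, -1/8]].
det B = -3, so B⁻¹ = [[2/3, -5/3], [-1/3, 1/3]].
N⁻¹K = [[-8, -25], [-5, -16]].
Y = (N⁻¹K)B⁻¹ = [[3, 5], [2, 3]].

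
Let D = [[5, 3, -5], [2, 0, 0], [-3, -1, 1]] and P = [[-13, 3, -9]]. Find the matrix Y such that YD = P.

Y = [[3, -5, 6]]

Right-multiplying both sides by D⁻¹ gives Y = PD⁻¹.
D has determinant 4; D⁻¹ = [[0, 1/2, 0], [-1/2, -5/2, -5/2], [-1/2, -1, -3/2]].
Y = PD⁻¹ = [[-13, 3, -9]] · [[0, 1/2, 0], [-1/2, -5/2, -5/2], [-1/2, -1, -3/2]] = [[3, -5, 6]].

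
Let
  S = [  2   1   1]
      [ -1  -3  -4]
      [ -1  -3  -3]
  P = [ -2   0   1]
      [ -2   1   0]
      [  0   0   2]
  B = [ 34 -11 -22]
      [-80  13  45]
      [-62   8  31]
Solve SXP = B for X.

X = S⁻¹BP⁻¹ (apply S⁻¹ on the left and P⁻¹ on the right).
det S = -5, so S⁻¹ = [[3/5, 0, 1/5], [-1/5, 1, -7/5], [0, -1, 1]].
det P = -4; the adjugate gives P⁻¹ = [[-1/2, 0, 1/4], [-1, 1, 1/2], [0, 0, 1/2]].
S⁻¹B = [[8, -5, -7], [0, 4, 6], [18, -5, -14]].
X = (S⁻¹B)P⁻¹ = [[1, -5, -4], [-4, 4, 5], [-4, -5, -5]].

X = [[1, -5, -4], [-4, 4, 5], [-4, -5, -5]]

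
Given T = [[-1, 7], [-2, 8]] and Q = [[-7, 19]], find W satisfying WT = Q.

W = [[-3, 5]]

Since T sits to the right of W, W = QT⁻¹.
T has determinant 6; T⁻¹ = [[4/3, -7/6], [1/3, -1/6]].
W = QT⁻¹ = [[-7, 19]] · [[4/3, -7/6], [1/3, -1/6]] = [[-3, 5]].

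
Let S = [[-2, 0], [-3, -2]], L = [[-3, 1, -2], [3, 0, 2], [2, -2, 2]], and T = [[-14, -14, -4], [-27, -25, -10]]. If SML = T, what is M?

M = [[-1, 4, -4], [2, 3, 0]]

Left-multiply by S⁻¹ and right-multiply by L⁻¹: M = S⁻¹TL⁻¹.
det S = 4, so S⁻¹ = [[-1/2, 0], [3/4, -1/2]].
L has determinant -2; L⁻¹ = [[-2, -1, -1], [1, 1, 0], [3, 2, 3/2]].
S⁻¹T = [[7, 7, 2], [3, 2, 2]].
M = (S⁻¹T)L⁻¹ = [[-1, 4, -4], [2, 3, 0]].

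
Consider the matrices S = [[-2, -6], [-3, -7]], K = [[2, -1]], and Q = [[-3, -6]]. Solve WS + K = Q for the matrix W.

WS = Q − K = [[-5, -5]].
Since S sits to the right of W, W = (Q − K)S⁻¹.
det S = -4; the adjugate gives S⁻¹ = [[7/4, -3/2], [-3/4, 1/2]].
W = (Q − K)S⁻¹ = [[-5, 5]].

W = [[-5, 5]]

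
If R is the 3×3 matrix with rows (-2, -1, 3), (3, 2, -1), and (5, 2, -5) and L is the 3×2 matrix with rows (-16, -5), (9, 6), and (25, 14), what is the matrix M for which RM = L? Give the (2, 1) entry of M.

Left-multiplying both sides by R⁻¹ gives M = R⁻¹L.
det R = -6, so R⁻¹ = [[4/3, -1/6, 5/6], [-5/3, 5/6, -7/6], [2/3, 1/6, 1/6]].
M = R⁻¹L = [[4/3, -1/6, 5/6], [-5/3, 5/6, -7/6], [2/3, 1/6, 1/6]] · [[-16, -5], [9, 6], [25, 14]] = [[-2, 4], [5, -3], [-5, 0]].

5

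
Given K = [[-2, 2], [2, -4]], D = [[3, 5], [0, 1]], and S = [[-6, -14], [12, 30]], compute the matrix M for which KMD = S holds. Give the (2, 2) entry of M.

M = K⁻¹SD⁻¹ (apply K⁻¹ on the left and D⁻¹ on the right).
K has determinant 4; K⁻¹ = [[-1, -1/2], [-1/2, -1/2]].
D has determinant 3; D⁻¹ = [[1/3, -5/3], [0, 1]].
K⁻¹S = [[0, -1], [-3, -8]].
M = (K⁻¹S)D⁻¹ = [[0, -1], [-1, -3]].

-3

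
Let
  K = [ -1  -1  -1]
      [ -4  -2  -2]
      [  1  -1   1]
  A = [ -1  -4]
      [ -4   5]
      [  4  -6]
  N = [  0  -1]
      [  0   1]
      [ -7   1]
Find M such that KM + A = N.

M = [[-1, 5], [5, -5], [-5, -3]]

KM = N − A = [[1, 3], [4, -4], [-11, 7]].
Left-multiplying both sides by K⁻¹ gives M = K⁻¹(N − A).
K has determinant -4; K⁻¹ = [[1, -1/2, 0], [-1/2, 0, -1/2], [-3/2, 1/2, 1/2]].
M = K⁻¹(N − A) = [[-1, 5], [5, -5], [-5, -3]].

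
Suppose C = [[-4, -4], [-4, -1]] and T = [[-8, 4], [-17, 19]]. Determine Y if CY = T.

C is on the left of Y, so left-multiply by C⁻¹: Y = C⁻¹T.
C has determinant -12; C⁻¹ = [[1/12, -1/3], [-1/3, 1/3]].
Y = C⁻¹T = [[1/12, -1/3], [-1/3, 1/3]] · [[-8, 4], [-17, 19]] = [[5, -6], [-3, 5]].

Y = [[5, -6], [-3, 5]]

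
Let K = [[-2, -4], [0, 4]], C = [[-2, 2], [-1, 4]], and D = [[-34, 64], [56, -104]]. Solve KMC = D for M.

Isolating M: multiply by K⁻¹ from the left and C⁻¹ from the right, so M = K⁻¹DC⁻¹.
det K = -8; the adjugate gives K⁻¹ = [[-1/2, -1/2], [0, 1/4]].
det C = -6, so C⁻¹ = [[-2/3, 1/3], [-1/6, 1/3]].
K⁻¹D = [[-11, 20], [14, -26]].
M = (K⁻¹D)C⁻¹ = [[4, 3], [-5, -4]].

M = [[4, 3], [-5, -4]]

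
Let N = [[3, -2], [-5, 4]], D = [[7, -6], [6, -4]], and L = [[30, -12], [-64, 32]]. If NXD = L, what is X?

Isolating X: multiply by N⁻¹ from the left and D⁻¹ from the right, so X = N⁻¹LD⁻¹.
N has determinant 2; N⁻¹ = [[2, 1], [5/2, 3/2]].
det D = 8; the adjugate gives D⁻¹ = [[-1/2, 3/4], [-3/4, 7/8]].
N⁻¹L = [[-4, 8], [-21, 18]].
X = (N⁻¹L)D⁻¹ = [[-4, 4], [-3, 0]].

X = [[-4, 4], [-3, 0]]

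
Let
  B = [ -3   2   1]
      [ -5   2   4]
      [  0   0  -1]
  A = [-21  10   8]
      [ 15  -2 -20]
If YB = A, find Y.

Since B sits to the right of Y, Y = AB⁻¹.
det B = -4; the adjugate gives B⁻¹ = [[1/2, -1/2, -3/2], [5/4, -3/4, -7/4], [0, 0, -1]].
Y = AB⁻¹ = [[-21, 10, 8], [15, -2, -20]] · [[1/2, -1/2, -3/2], [5/4, -3/4, -7/4], [0, 0, -1]] = [[2, 3, 6], [5, -6, 1]].

Y = [[2, 3, 6], [5, -6, 1]]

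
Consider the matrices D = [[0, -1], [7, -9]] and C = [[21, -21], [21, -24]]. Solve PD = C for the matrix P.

Right-multiplying both sides by D⁻¹ gives P = CD⁻¹.
det D = 7; the adjugate gives D⁻¹ = [[-9/7, 1/7], [-1, 0]].
P = CD⁻¹ = [[21, -21], [21, -24]] · [[-9/7, 1/7], [-1, 0]] = [[-6, 3], [-3, 3]].

P = [[-6, 3], [-3, 3]]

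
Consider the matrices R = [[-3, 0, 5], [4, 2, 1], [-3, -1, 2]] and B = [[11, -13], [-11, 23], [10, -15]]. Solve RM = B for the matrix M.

Since R multiplies M on the left, M = R⁻¹B.
R has determinant -5; R⁻¹ = [[-1, 1, 2], [11/5, -9/5, -23/5], [-2/5, 3/5, 6/5]].
M = R⁻¹B = [[-1, 1, 2], [11/5, -9/5, -23/5], [-2/5, 3/5, 6/5]] · [[11, -13], [-11, 23], [10, -15]] = [[-2, 6], [-2, -1], [1, 1]].

M = [[-2, 6], [-2, -1], [1, 1]]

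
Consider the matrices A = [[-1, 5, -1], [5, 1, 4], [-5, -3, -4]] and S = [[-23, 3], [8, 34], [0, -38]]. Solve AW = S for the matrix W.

W = [[0, 4], [-4, 2], [3, 3]]

A is on the left of W, so left-multiply by A⁻¹: W = A⁻¹S.
A has determinant 2; A⁻¹ = [[4, 23/2, 21/2], [0, -1/2, -1/2], [-5, -14, -13]].
W = A⁻¹S = [[4, 23/2, 21/2], [0, -1/2, -1/2], [-5, -14, -13]] · [[-23, 3], [8, 34], [0, -38]] = [[0, 4], [-4, 2], [3, 3]].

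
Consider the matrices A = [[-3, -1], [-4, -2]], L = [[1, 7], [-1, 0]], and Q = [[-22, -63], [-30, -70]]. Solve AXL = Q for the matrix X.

X = [[4, -3], [-3, -4]]

X = A⁻¹QL⁻¹ (apply A⁻¹ on the left and L⁻¹ on the right).
A has determinant 2; A⁻¹ = [[-1, 1/2], [2, -3/2]].
det L = 7, so L⁻¹ = [[0, -1], [1/7, 1/7]].
A⁻¹Q = [[7, 28], [1, -21]].
X = (A⁻¹Q)L⁻¹ = [[4, -3], [-3, -4]].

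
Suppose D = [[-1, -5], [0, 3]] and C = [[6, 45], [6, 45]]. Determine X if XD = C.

D is on the right of X, so right-multiply by D⁻¹: X = CD⁻¹.
det D = -3; the adjugate gives D⁻¹ = [[-1, -5/3], [0, 1/3]].
X = CD⁻¹ = [[6, 45], [6, 45]] · [[-1, -5/3], [0, 1/3]] = [[-6, 5], [-6, 5]].

X = [[-6, 5], [-6, 5]]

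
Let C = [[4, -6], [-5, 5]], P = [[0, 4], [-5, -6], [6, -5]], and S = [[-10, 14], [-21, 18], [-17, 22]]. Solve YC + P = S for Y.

YC = S − P = [[-10, 10], [-16, 24], [-23, 27]].
Since C sits to the right of Y, Y = (S − P)C⁻¹.
C has determinant -10; C⁻¹ = [[-1/2, -3/5], [-1/2, -2/5]].
Y = (S − P)C⁻¹ = [[0, 2], [-4, 0], [-2, 3]].

Y = [[0, 2], [-4, 0], [-2, 3]]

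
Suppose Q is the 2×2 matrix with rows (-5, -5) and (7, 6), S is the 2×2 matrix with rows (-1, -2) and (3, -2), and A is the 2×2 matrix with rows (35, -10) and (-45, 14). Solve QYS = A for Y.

Y = [[0, -1], [1, -1]]

Left-multiply by Q⁻¹ and right-multiply by S⁻¹: Y = Q⁻¹AS⁻¹.
det Q = 5, so Q⁻¹ = [[6/5, 1], [-7/5, -1]].
S has determinant 8; S⁻¹ = [[-1/4, 1/4], [-3/8, -1/8]].
Q⁻¹A = [[-3, 2], [-4, 0]].
Y = (Q⁻¹A)S⁻¹ = [[0, -1], [1, -1]].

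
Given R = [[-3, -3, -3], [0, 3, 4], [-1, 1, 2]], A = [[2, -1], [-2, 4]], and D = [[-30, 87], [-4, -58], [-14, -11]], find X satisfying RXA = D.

Isolating X: multiply by R⁻¹ from the left and A⁻¹ from the right, so X = R⁻¹DA⁻¹.
R has determinant -3; R⁻¹ = [[-2/3, -1, 1], [4/3, 3, -4], [-1, -2, 3]].
A has determinant 6; A⁻¹ = [[2/3, 1/6], [1/3, 1/3]].
R⁻¹D = [[10, -11], [4, -14], [-4, -4]].
X = (R⁻¹D)A⁻¹ = [[3, -2], [-2, -4], [-4, -2]].

X = [[3, -2], [-2, -4], [-4, -2]]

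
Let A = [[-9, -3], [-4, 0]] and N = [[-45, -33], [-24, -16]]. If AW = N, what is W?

W = [[6, 4], [-3, -1]]

A is on the left of W, so left-multiply by A⁻¹: W = A⁻¹N.
A has determinant -12; A⁻¹ = [[0, -1/4], [-1/3, 3/4]].
W = A⁻¹N = [[0, -1/4], [-1/3, 3/4]] · [[-45, -33], [-24, -16]] = [[6, 4], [-3, -1]].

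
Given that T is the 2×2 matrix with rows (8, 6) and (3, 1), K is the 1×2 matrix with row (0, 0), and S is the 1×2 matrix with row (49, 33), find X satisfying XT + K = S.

XT = S − K = [[49, 33]].
T is on the right of X, so right-multiply by T⁻¹: X = (S − K)T⁻¹.
det T = -10; the adjugate gives T⁻¹ = [[-1/10, 3/5], [3/10, -4/5]].
X = (S − K)T⁻¹ = [[5, 3]].

X = [[5, 3]]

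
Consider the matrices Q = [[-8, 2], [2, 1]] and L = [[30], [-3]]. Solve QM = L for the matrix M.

Since Q multiplies M on the left, M = Q⁻¹L.
det Q = -12, so Q⁻¹ = [[-1/12, 1/6], [1/6, 2/3]].
M = Q⁻¹L = [[-1/12, 1/6], [1/6, 2/3]] · [[30], [-3]] = [[-3], [3]].

M = [[-3], [3]]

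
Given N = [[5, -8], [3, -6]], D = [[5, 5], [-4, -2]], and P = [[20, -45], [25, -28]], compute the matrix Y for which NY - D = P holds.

NY = P + D = [[25, -40], [21, -30]].
Left-multiplying both sides by N⁻¹ gives Y = N⁻¹(P + D).
N has determinant -6; N⁻¹ = [[1, -4/3], [1/2, -5/6]].
Y = N⁻¹(P + D) = [[-3, 0], [-5, 5]].

Y = [[-3, 0], [-5, 5]]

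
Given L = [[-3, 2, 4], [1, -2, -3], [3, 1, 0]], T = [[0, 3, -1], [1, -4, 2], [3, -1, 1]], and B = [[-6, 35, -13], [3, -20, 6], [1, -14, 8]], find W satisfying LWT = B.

W = L⁻¹BT⁻¹ (apply L⁻¹ on the left and T⁻¹ on the right).
L has determinant 1; L⁻¹ = [[3, 4, 2], [-9, -12, -5], [7, 9, 4]].
det T = 4; the adjugate gives T⁻¹ = [[-1/2, -1/2, 1/2], [5/4, 3/4, -1/4], [11/4, 9/4, -3/4]].
L⁻¹B = [[-4, -3, 1], [13, -5, 5], [-11, 9, -5]].
W = (L⁻¹B)T⁻¹ = [[1, 2, -2], [1, 1, 4], [3, 1, -4]].

W = [[1, 2, -2], [1, 1, 4], [3, 1, -4]]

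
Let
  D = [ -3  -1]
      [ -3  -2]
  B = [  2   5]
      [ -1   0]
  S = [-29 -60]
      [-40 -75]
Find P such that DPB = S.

P = [[3, 0], [3, -5]]

P = D⁻¹SB⁻¹ (apply D⁻¹ on the left and B⁻¹ on the right).
det D = 3, so D⁻¹ = [[-2/3, 1/3], [1, -1]].
B has determinant 5; B⁻¹ = [[0, -1], [1/5, 2/5]].
D⁻¹S = [[6, 15], [11, 15]].
P = (D⁻¹S)B⁻¹ = [[3, 0], [3, -5]].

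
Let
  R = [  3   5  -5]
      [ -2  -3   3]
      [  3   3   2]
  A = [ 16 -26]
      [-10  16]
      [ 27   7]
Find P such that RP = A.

Left-multiplying both sides by R⁻¹ gives P = R⁻¹A.
R has determinant 5; R⁻¹ = [[-3, -5, 0], [13/5, 21/5, 1/5], [3/5, 6/5, 1/5]].
P = R⁻¹A = [[-3, -5, 0], [13/5, 21/5, 1/5], [3/5, 6/5, 1/5]] · [[16, -26], [-10, 16], [27, 7]] = [[2, -2], [5, 1], [3, 5]].

P = [[2, -2], [5, 1], [3, 5]]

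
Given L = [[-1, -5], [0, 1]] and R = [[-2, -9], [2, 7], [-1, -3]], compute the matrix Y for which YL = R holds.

L is on the right of Y, so right-multiply by L⁻¹: Y = RL⁻¹.
det L = -1, so L⁻¹ = [[-1, -5], [0, 1]].
Y = RL⁻¹ = [[-2, -9], [2, 7], [-1, -3]] · [[-1, -5], [0, 1]] = [[2, 1], [-2, -3], [1, 2]].

Y = [[2, 1], [-2, -3], [1, 2]]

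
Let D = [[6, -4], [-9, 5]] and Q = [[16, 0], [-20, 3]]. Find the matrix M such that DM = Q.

D is on the left of M, so left-multiply by D⁻¹: M = D⁻¹Q.
D has determinant -6; D⁻¹ = [[-5/6, -2/3], [-3/2, -1]].
M = D⁻¹Q = [[-5/6, -2/3], [-3/2, -1]] · [[16, 0], [-20, 3]] = [[0, -2], [-4, -3]].

M = [[0, -2], [-4, -3]]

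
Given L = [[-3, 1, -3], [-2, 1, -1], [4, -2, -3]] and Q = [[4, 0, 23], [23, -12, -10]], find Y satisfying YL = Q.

Since L sits to the right of Y, Y = QL⁻¹.
det L = 5; the adjugate gives L⁻¹ = [[-1, 9/5, 2/5], [-2, 21/5, 3/5], [0, -2/5, -1/5]].
Y = QL⁻¹ = [[4, 0, 23], [23, -12, -10]] · [[-1, 9/5, 2/5], [-2, 21/5, 3/5], [0, -2/5, -1/5]] = [[-4, -2, -3], [1, -5, 4]].

Y = [[-4, -2, -3], [1, -5, 4]]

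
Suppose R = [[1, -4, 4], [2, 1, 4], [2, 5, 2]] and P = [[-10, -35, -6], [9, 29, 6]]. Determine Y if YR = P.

R is on the right of Y, so right-multiply by R⁻¹: Y = PR⁻¹.
R has determinant -2; R⁻¹ = [[9, -14, 10], [-2, 3, -2], [-4, 13/2, -9/2]].
Y = PR⁻¹ = [[-10, -35, -6], [9, 29, 6]] · [[9, -14, 10], [-2, 3, -2], [-4, 13/2, -9/2]] = [[4, -4, -3], [-1, 0, 5]].

Y = [[4, -4, -3], [-1, 0, 5]]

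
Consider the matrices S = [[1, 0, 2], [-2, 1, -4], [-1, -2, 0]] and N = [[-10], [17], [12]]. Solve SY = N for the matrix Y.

S is on the left of Y, so left-multiply by S⁻¹: Y = S⁻¹N.
det S = 2; the adjugate gives S⁻¹ = [[-4, -2, -1], [2, 1, 0], [5/2, 1, 1/2]].
Y = S⁻¹N = [[-4, -2, -1], [2, 1, 0], [5/2, 1, 1/2]] · [[-10], [17], [12]] = [[-6], [-3], [-2]].

Y = [[-6], [-3], [-2]]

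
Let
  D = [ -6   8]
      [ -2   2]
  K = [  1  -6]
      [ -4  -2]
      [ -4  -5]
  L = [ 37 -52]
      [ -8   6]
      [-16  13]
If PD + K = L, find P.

P = [[-5, -3], [2, -4], [3, -3]]

PD = L − K = [[36, -46], [-4, 8], [-12, 18]].
Right-multiplying both sides by D⁻¹ gives P = (L − K)D⁻¹.
det D = 4, so D⁻¹ = [[1/2, -2], [1/2, -3/2]].
P = (L − K)D⁻¹ = [[-5, -3], [2, -4], [3, -3]].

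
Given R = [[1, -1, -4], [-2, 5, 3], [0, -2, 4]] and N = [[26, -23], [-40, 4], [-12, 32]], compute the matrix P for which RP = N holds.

P = [[-4, -3], [-6, -4], [-6, 6]]

Left-multiplying both sides by R⁻¹ gives P = R⁻¹N.
det R = 2, so R⁻¹ = [[13, 6, 17/2], [4, 2, 5/2], [2, 1, 3/2]].
P = R⁻¹N = [[13, 6, 17/2], [4, 2, 5/2], [2, 1, 3/2]] · [[26, -23], [-40, 4], [-12, 32]] = [[-4, -3], [-6, -4], [-6, 6]].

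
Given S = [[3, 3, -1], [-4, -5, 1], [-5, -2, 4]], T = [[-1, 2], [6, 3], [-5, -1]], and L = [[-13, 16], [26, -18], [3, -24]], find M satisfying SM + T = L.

M = [[0, -1], [-4, 4], [0, -5]]

SM = L − T = [[-12, 14], [20, -21], [8, -23]].
Since S multiplies M on the left, M = S⁻¹(L − T).
det S = -4; the adjugate gives S⁻¹ = [[9/2, 5/2, 1/2], [-11/4, -7/4, -1/4], [17/4, 9/4, 3/4]].
M = S⁻¹(L − T) = [[0, -1], [-4, 4], [0, -5]].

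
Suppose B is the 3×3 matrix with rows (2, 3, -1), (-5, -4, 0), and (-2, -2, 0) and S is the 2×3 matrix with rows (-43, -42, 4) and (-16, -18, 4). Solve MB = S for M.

B is on the right of M, so right-multiply by B⁻¹: M = SB⁻¹.
B has determinant -2; B⁻¹ = [[0, -1, 2], [0, 1, -5/2], [-1, 1, -7/2]].
M = SB⁻¹ = [[-43, -42, 4], [-16, -18, 4]] · [[0, -1, 2], [0, 1, -5/2], [-1, 1, -7/2]] = [[-4, 5, 5], [-4, 2, -1]].

M = [[-4, 5, 5], [-4, 2, -1]]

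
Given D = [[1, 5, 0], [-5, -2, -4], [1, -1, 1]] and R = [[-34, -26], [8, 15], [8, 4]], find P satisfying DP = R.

Since D multiplies P on the left, P = D⁻¹R.
D has determinant -1; D⁻¹ = [[6, 5, 20], [-1, -1, -4], [-7, -6, -23]].
P = D⁻¹R = [[6, 5, 20], [-1, -1, -4], [-7, -6, -23]] · [[-34, -26], [8, 15], [8, 4]] = [[-4, -1], [-6, -5], [6, 0]].

P = [[-4, -1], [-6, -5], [6, 0]]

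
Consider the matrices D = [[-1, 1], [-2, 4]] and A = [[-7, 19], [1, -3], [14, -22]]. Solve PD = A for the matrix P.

P = [[-5, 6], [1, -1], [-6, -4]]

Since D sits to the right of P, P = AD⁻¹.
D has determinant -2; D⁻¹ = [[-2, 1/2], [-1, 1/2]].
P = AD⁻¹ = [[-7, 19], [1, -3], [14, -22]] · [[-2, 1/2], [-1, 1/2]] = [[-5, 6], [1, -1], [-6, -4]].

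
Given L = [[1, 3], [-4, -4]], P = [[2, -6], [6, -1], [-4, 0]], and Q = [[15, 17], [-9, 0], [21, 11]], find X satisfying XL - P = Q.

X = [[-3, -5], [1, 1], [-3, -5]]

XL = Q + P = [[17, 11], [-3, -1], [17, 11]].
Right-multiplying both sides by L⁻¹ gives X = (Q + P)L⁻¹.
L has determinant 8; L⁻¹ = [[-1/2, -3/8], [1/2, 1/8]].
X = (Q + P)L⁻¹ = [[-3, -5], [1, 1], [-3, -5]].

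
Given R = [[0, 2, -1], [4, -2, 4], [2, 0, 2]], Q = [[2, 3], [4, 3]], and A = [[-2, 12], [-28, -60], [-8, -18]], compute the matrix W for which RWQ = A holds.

W = [[-5, -2], [5, -1], [1, 3]]

W = R⁻¹AQ⁻¹ (apply R⁻¹ on the left and Q⁻¹ on the right).
det R = -4; the adjugate gives R⁻¹ = [[1, 1, -3/2], [0, -1/2, 1], [-1, -1, 2]].
Q has determinant -6; Q⁻¹ = [[-1/2, 1/2], [2/3, -1/3]].
R⁻¹A = [[-18, -21], [6, 12], [14, 12]].
W = (R⁻¹A)Q⁻¹ = [[-5, -2], [5, -1], [1, 3]].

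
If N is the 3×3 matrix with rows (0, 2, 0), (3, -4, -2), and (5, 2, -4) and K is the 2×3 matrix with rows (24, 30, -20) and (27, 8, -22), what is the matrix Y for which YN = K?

Since N sits to the right of Y, Y = KN⁻¹.
N has determinant 4; N⁻¹ = [[5, 2, -1], [1/2, 0, 0], [13/2, 5/2, -3/2]].
Y = KN⁻¹ = [[24, 30, -20], [27, 8, -22]] · [[5, 2, -1], [1/2, 0, 0], [13/2, 5/2, -3/2]] = [[5, -2, 6], [-4, -1, 6]].

Y = [[5, -2, 6], [-4, -1, 6]]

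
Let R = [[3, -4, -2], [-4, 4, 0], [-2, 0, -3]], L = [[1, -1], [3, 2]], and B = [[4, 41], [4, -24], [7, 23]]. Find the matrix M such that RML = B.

Left-multiply by R⁻¹ and right-multiply by L⁻¹: M = R⁻¹BL⁻¹.
R has determinant -4; R⁻¹ = [[3, 3, -2], [3, 13/4, -2], [-2, -2, 1]].
L has determinant 5; L⁻¹ = [[2/5, 1/5], [-3/5, 1/5]].
R⁻¹B = [[10, 5], [11, -1], [-9, -11]].
M = (R⁻¹B)L⁻¹ = [[1, 3], [5, 2], [3, -4]].

M = [[1, 3], [5, 2], [3, -4]]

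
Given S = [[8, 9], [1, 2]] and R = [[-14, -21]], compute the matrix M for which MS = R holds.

M = [[-1, -6]]

Since S sits to the right of M, M = RS⁻¹.
det S = 7; the adjugate gives S⁻¹ = [[2/7, -9/7], [-1/7, 8/7]].
M = RS⁻¹ = [[-14, -21]] · [[2/7, -9/7], [-1/7, 8/7]] = [[-1, -6]].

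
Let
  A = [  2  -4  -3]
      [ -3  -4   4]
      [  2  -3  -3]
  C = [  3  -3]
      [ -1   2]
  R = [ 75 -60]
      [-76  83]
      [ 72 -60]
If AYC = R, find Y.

Y = [[5, 3], [-2, -3], [-4, 1]]

Left-multiply by A⁻¹ and right-multiply by C⁻¹: Y = A⁻¹RC⁻¹.
A has determinant 1; A⁻¹ = [[24, -3, -28], [-1, 0, 1], [17, -2, -20]].
det C = 3, so C⁻¹ = [[2/3, 1], [1/3, 1]].
A⁻¹R = [[12, -9], [-3, 0], [-13, 14]].
Y = (A⁻¹R)C⁻¹ = [[5, 3], [-2, -3], [-4, 1]].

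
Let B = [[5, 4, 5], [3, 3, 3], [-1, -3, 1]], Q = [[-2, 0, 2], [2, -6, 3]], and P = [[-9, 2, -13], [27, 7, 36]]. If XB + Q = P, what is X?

XB = P − Q = [[-7, 2, -15], [25, 13, 33]].
Right-multiplying both sides by B⁻¹ gives X = (P − Q)B⁻¹.
det B = 6, so B⁻¹ = [[2, -19/6, -1/2], [-1, 5/3, 0], [-1, 11/6, 1/2]].
X = (P − Q)B⁻¹ = [[-1, -2, -4], [4, 3, 4]].

X = [[-1, -2, -4], [4, 3, 4]]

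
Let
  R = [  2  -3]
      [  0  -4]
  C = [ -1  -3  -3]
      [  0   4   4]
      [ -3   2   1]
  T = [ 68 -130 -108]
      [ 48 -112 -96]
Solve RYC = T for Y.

Y = [[-1, -4, -5], [0, 5, 4]]

Left-multiply by R⁻¹ and right-multiply by C⁻¹: Y = R⁻¹TC⁻¹.
R has determinant -8; R⁻¹ = [[1/2, -3/8], [0, -1/4]].
det C = 4, so C⁻¹ = [[-1, -3/4, 0], [-3, -5/2, 1], [3, 11/4, -1]].
R⁻¹T = [[16, -23, -18], [-12, 28, 24]].
Y = (R⁻¹T)C⁻¹ = [[-1, -4, -5], [0, 5, 4]].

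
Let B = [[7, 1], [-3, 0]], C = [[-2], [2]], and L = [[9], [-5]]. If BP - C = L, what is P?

BP = L + C = [[7], [-3]].
B is on the left of P, so left-multiply by B⁻¹: P = B⁻¹(L + C).
det B = 3, so B⁻¹ = [[0, -1/3], [1, 7/3]].
P = B⁻¹(L + C) = [[1], [0]].

P = [[1], [0]]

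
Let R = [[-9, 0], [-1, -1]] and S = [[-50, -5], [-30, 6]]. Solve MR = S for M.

R is on the right of M, so right-multiply by R⁻¹: M = SR⁻¹.
det R = 9; the adjugate gives R⁻¹ = [[-1/9, 0], [1/9, -1]].
M = SR⁻¹ = [[-50, -5], [-30, 6]] · [[-1/9, 0], [1/9, -1]] = [[5, 5], [4, -6]].

M = [[5, 5], [4, -6]]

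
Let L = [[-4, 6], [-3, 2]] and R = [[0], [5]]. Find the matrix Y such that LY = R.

Left-multiplying both sides by L⁻¹ gives Y = L⁻¹R.
det L = 10; the adjugate gives L⁻¹ = [[1/5, -3/5], [3/10, -2/5]].
Y = L⁻¹R = [[1/5, -3/5], [3/10, -2/5]] · [[0], [5]] = [[-3], [-2]].

Y = [[-3], [-2]]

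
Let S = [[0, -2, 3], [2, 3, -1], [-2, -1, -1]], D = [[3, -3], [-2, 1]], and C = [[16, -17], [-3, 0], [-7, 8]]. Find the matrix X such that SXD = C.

X = [[-2, -3], [3, 4], [4, 3]]

Left-multiply by S⁻¹ and right-multiply by D⁻¹: X = S⁻¹CD⁻¹.
S has determinant 4; S⁻¹ = [[-1, -5/4, -7/4], [1, 3/2, 3/2], [1, 1, 1]].
det D = -3; the adjugate gives D⁻¹ = [[-1/3, -1], [-2/3, -1]].
S⁻¹C = [[0, 3], [1, -5], [6, -9]].
X = (S⁻¹C)D⁻¹ = [[-2, -3], [3, 4], [4, 3]].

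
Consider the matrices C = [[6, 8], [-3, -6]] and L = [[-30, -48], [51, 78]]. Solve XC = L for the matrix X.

Since C sits to the right of X, X = LC⁻¹.
C has determinant -12; C⁻¹ = [[1/2, 2/3], [-1/4, -1/2]].
X = LC⁻¹ = [[-30, -48], [51, 78]] · [[1/2, 2/3], [-1/4, -1/2]] = [[-3, 4], [6, -5]].

X = [[-3, 4], [6, -5]]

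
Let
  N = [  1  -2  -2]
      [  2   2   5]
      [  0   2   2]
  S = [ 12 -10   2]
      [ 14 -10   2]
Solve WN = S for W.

N is on the right of W, so right-multiply by N⁻¹: W = SN⁻¹.
N has determinant -6; N⁻¹ = [[1, 0, 1], [2/3, -1/3, 3/2], [-2/3, 1/3, -1]].
W = SN⁻¹ = [[12, -10, 2], [14, -10, 2]] · [[1, 0, 1], [2/3, -1/3, 3/2], [-2/3, 1/3, -1]] = [[4, 4, -5], [6, 4, -3]].

W = [[4, 4, -5], [6, 4, -3]]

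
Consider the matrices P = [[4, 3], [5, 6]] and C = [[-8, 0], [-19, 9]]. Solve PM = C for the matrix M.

P is on the left of M, so left-multiply by P⁻¹: M = P⁻¹C.
det P = 9, so P⁻¹ = [[2/3, -1/3], [-5/9, 4/9]].
M = P⁻¹C = [[2/3, -1/3], [-5/9, 4/9]] · [[-8, 0], [-19, 9]] = [[1, -3], [-4, 4]].

M = [[1, -3], [-4, 4]]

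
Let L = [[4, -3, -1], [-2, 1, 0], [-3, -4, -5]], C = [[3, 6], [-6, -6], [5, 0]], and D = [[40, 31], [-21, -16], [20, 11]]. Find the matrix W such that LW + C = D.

W = [[5, 4], [-5, -2], [-2, -3]]

LW = D − C = [[37, 25], [-15, -10], [15, 11]].
Since L multiplies W on the left, W = L⁻¹(D − C).
det L = -1; the adjugate gives L⁻¹ = [[5, 11, -1], [10, 23, -2], [-11, -25, 2]].
W = L⁻¹(D − C) = [[5, 4], [-5, -2], [-2, -3]].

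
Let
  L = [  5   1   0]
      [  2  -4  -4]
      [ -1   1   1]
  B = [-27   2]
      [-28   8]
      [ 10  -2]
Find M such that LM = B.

M = [[-6, 0], [3, 2], [1, -4]]

L is on the left of M, so left-multiply by L⁻¹: M = L⁻¹B.
L has determinant 2; L⁻¹ = [[0, -1/2, -2], [1, 5/2, 10], [-1, -3, -11]].
M = L⁻¹B = [[0, -1/2, -2], [1, 5/2, 10], [-1, -3, -11]] · [[-27, 2], [-28, 8], [10, -2]] = [[-6, 0], [3, 2], [1, -4]].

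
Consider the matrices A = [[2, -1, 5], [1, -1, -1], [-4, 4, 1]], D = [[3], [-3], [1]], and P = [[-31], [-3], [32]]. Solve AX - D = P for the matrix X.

X = [[-4], [5], [-3]]

AX = P + D = [[-28], [-6], [33]].
Since A multiplies X on the left, X = A⁻¹(P + D).
det A = 3; the adjugate gives A⁻¹ = [[1, 7, 2], [1, 22/3, 7/3], [0, -4/3, -1/3]].
X = A⁻¹(P + D) = [[-4], [5], [-3]].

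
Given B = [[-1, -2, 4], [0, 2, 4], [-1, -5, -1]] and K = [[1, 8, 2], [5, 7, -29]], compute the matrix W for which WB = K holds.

B is on the right of W, so right-multiply by B⁻¹: W = KB⁻¹.
B has determinant -2; B⁻¹ = [[-9, 11, 8], [2, -5/2, -2], [-1, 3/2, 1]].
W = KB⁻¹ = [[1, 8, 2], [5, 7, -29]] · [[-9, 11, 8], [2, -5/2, -2], [-1, 3/2, 1]] = [[5, -6, -6], [-2, -6, -3]].

W = [[5, -6, -6], [-2, -6, -3]]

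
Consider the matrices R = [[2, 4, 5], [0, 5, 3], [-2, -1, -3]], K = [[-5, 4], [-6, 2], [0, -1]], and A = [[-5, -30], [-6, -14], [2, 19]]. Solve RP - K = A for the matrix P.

P = [[5, -3], [0, 0], [-4, -4]]

RP = A + K = [[-10, -26], [-12, -12], [2, 18]].
R is on the left of P, so left-multiply by R⁻¹: P = R⁻¹(A + K).
R has determinant 2; R⁻¹ = [[-6, 7/2, -13/2], [-3, 2, -3], [5, -3, 5]].
P = R⁻¹(A + K) = [[5, -3], [0, 0], [-4, -4]].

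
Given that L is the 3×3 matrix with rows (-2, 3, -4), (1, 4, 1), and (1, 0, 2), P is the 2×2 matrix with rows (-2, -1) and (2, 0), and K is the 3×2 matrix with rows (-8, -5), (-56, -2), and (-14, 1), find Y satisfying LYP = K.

Left-multiply by L⁻¹ and right-multiply by P⁻¹: Y = L⁻¹KP⁻¹.
L has determinant -3; L⁻¹ = [[-8/3, 2, -19/3], [1/3, 0, 2/3], [4/3, -1, 11/3]].
P has determinant 2; P⁻¹ = [[0, 1/2], [-1, -1]].
L⁻¹K = [[-2, 3], [-12, -1], [-6, -1]].
Y = (L⁻¹K)P⁻¹ = [[-3, -4], [1, -5], [1, -2]].

Y = [[-3, -4], [1, -5], [1, -2]]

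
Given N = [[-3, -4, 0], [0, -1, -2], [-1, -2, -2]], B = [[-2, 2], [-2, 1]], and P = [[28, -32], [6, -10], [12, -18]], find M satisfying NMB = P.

Isolating M: multiply by N⁻¹ from the left and B⁻¹ from the right, so M = N⁻¹PB⁻¹.
N has determinant -2; N⁻¹ = [[1, 4, -4], [-1, -3, 3], [1/2, 1, -3/2]].
det B = 2; the adjugate gives B⁻¹ = [[1/2, -1], [1, -1]].
N⁻¹P = [[4, 0], [-10, 8], [2, 1]].
M = (N⁻¹P)B⁻¹ = [[2, -4], [3, 2], [2, -3]].

M = [[2, -4], [3, 2], [2, -3]]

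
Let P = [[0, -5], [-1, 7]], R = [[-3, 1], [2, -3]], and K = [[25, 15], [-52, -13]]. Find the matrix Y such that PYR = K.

Y = [[-5, 1], [3, 2]]

Left-multiply by P⁻¹ and right-multiply by R⁻¹: Y = P⁻¹KR⁻¹.
P has determinant -5; P⁻¹ = [[-7/5, -1], [-1/5, 0]].
R has determinant 7; R⁻¹ = [[-3/7, -1/7], [-2/7, -3/7]].
P⁻¹K = [[17, -8], [-5, -3]].
Y = (P⁻¹K)R⁻¹ = [[-5, 1], [3, 2]].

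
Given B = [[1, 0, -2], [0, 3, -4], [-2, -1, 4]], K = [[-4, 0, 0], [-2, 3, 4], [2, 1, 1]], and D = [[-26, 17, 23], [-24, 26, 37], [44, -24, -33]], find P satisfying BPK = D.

P = [[3, -4, 1], [-1, -3, -1], [0, -5, 1]]

Isolating P: multiply by B⁻¹ from the left and K⁻¹ from the right, so P = B⁻¹DK⁻¹.
B has determinant -4; B⁻¹ = [[-2, -1/2, -3/2], [-2, 0, -1], [-3/2, -1/4, -3/4]].
det K = 4, so K⁻¹ = [[-1/4, 0, 0], [5/2, -1, 4], [-2, 1, -3]].
B⁻¹D = [[-2, -11, -15], [8, -10, -13], [12, -14, -19]].
P = (B⁻¹D)K⁻¹ = [[3, -4, 1], [-1, -3, -1], [0, -5, 1]].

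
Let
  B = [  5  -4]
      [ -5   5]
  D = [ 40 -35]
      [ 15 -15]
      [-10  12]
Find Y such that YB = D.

Right-multiplying both sides by B⁻¹ gives Y = DB⁻¹.
B has determinant 5; B⁻¹ = [[1, 4/5], [1, 1]].
Y = DB⁻¹ = [[40, -35], [15, -15], [-10, 12]] · [[1, 4/5], [1, 1]] = [[5, -3], [0, -3], [2, 4]].

Y = [[5, -3], [0, -3], [2, 4]]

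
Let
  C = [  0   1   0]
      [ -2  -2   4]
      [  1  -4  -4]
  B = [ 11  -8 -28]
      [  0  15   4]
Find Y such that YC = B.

Right-multiplying both sides by C⁻¹ gives Y = BC⁻¹.
C has determinant -4; C⁻¹ = [[-6, -1, -1], [1, 0, 0], [-5/2, -1/4, -1/2]].
Y = BC⁻¹ = [[11, -8, -28], [0, 15, 4]] · [[-6, -1, -1], [1, 0, 0], [-5/2, -1/4, -1/2]] = [[-4, -4, 3], [5, -1, -2]].

Y = [[-4, -4, 3], [5, -1, -2]]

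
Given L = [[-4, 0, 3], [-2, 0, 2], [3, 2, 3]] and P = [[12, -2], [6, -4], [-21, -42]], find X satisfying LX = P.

X = [[-3, -4], [-6, -6], [0, -6]]

L is on the left of X, so left-multiply by L⁻¹: X = L⁻¹P.
L has determinant 4; L⁻¹ = [[-1, 3/2, 0], [3, -21/4, 1/2], [-1, 2, 0]].
X = L⁻¹P = [[-1, 3/2, 0], [3, -21/4, 1/2], [-1, 2, 0]] · [[12, -2], [6, -4], [-21, -42]] = [[-3, -4], [-6, -6], [0, -6]].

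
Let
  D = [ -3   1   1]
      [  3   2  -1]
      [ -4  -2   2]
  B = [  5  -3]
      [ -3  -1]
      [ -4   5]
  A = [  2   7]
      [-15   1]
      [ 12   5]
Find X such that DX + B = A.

DX = A − B = [[-3, 10], [-12, 2], [16, 0]].
Left-multiplying both sides by D⁻¹ gives X = D⁻¹(A − B).
det D = -6; the adjugate gives D⁻¹ = [[-1/3, 2/3, 1/2], [1/3, 1/3, 0], [-1/3, 5/3, 3/2]].
X = D⁻¹(A − B) = [[1, -2], [-5, 4], [5, 0]].

X = [[1, -2], [-5, 4], [5, 0]]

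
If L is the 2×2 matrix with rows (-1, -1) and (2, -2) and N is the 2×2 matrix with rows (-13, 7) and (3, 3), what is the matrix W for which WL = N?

W = [[3, -5], [-3, 0]]

L is on the right of W, so right-multiply by L⁻¹: W = NL⁻¹.
L has determinant 4; L⁻¹ = [[-1/2, 1/4], [-1/2, -1/4]].
W = NL⁻¹ = [[-13, 7], [3, 3]] · [[-1/2, 1/4], [-1/2, -1/4]] = [[3, -5], [-3, 0]].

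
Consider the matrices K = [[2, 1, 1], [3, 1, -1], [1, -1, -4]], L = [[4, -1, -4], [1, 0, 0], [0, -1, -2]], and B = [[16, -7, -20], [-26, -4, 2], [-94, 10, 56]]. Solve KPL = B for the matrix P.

Isolating P: multiply by K⁻¹ from the left and L⁻¹ from the right, so P = K⁻¹BL⁻¹.
det K = -3, so K⁻¹ = [[5/3, -1, 2/3], [-11/3, 3, -5/3], [4/3, -1, 1/3]].
L has determinant 2; L⁻¹ = [[0, 1, 0], [1, -4, -2], [-1/2, 2, 1/2]].
K⁻¹B = [[-10, -1, 2], [20, -3, -14], [16, -2, -10]].
P = (K⁻¹B)L⁻¹ = [[-2, -2, 3], [4, 4, -1], [3, 4, -1]].

P = [[-2, -2, 3], [4, 4, -1], [3, 4, -1]]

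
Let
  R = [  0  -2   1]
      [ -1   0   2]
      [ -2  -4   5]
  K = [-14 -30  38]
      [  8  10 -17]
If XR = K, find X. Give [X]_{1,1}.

5

Right-multiplying both sides by R⁻¹ gives X = KR⁻¹.
det R = 2; the adjugate gives R⁻¹ = [[4, 3, -2], [1/2, 1, -1/2], [2, 2, -1]].
X = KR⁻¹ = [[-14, -30, 38], [8, 10, -17]] · [[4, 3, -2], [1/2, 1, -1/2], [2, 2, -1]] = [[5, 4, 5], [3, 0, -4]].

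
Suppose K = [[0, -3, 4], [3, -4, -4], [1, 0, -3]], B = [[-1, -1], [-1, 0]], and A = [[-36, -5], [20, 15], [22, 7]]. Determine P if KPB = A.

P = K⁻¹AB⁻¹ (apply K⁻¹ on the left and B⁻¹ on the right).
det K = 1; the adjugate gives K⁻¹ = [[12, -9, 28], [5, -4, 12], [4, -3, 9]].
det B = -1; the adjugate gives B⁻¹ = [[0, -1], [-1, 1]].
K⁻¹A = [[4, 1], [4, -1], [-6, -2]].
P = (K⁻¹A)B⁻¹ = [[-1, -3], [1, -5], [2, 4]].

P = [[-1, -3], [1, -5], [2, 4]]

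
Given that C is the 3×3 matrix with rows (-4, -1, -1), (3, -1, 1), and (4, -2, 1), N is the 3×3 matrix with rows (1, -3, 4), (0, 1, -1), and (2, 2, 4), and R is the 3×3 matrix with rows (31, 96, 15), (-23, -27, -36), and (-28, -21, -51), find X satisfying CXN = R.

X = [[2, -5, -4], [5, -4, -3], [-4, -5, -1]]

X = C⁻¹RN⁻¹ (apply C⁻¹ on the left and N⁻¹ on the right).
C has determinant -3; C⁻¹ = [[-1/3, -1, 2/3], [-1/3, 0, -1/3], [2/3, 4, -7/3]].
det N = 4, so N⁻¹ = [[3/2, 5, -1/4], [-1/2, -1, 1/4], [-1/2, -2, 1/4]].
C⁻¹R = [[-6, -19, -3], [-1, -25, 12], [-6, 5, -15]].
X = (C⁻¹R)N⁻¹ = [[2, -5, -4], [5, -4, -3], [-4, -5, -1]].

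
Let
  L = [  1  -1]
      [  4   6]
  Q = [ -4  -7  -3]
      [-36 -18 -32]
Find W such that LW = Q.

W = [[-6, -6, -5], [-2, 1, -2]]

L is on the left of W, so left-multiply by L⁻¹: W = L⁻¹Q.
det L = 10; the adjugate gives L⁻¹ = [[3/5, 1/10], [-2/5, 1/10]].
W = L⁻¹Q = [[3/5, 1/10], [-2/5, 1/10]] · [[-4, -7, -3], [-36, -18, -32]] = [[-6, -6, -5], [-2, 1, -2]].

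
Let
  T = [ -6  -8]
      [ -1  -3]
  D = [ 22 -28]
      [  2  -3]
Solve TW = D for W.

W = [[-5, 6], [1, -1]]

T is on the left of W, so left-multiply by T⁻¹: W = T⁻¹D.
det T = 10, so T⁻¹ = [[-3/10, 4/5], [1/10, -3/5]].
W = T⁻¹D = [[-3/10, 4/5], [1/10, -3/5]] · [[22, -28], [2, -3]] = [[-5, 6], [1, -1]].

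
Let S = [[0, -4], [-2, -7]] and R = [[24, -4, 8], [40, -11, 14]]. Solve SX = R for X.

X = [[1, 2, 0], [-6, 1, -2]]

S is on the left of X, so left-multiply by S⁻¹: X = S⁻¹R.
S has determinant -8; S⁻¹ = [[7/8, -1/2], [-1/4, 0]].
X = S⁻¹R = [[7/8, -1/2], [-1/4, 0]] · [[24, -4, 8], [40, -11, 14]] = [[1, 2, 0], [-6, 1, -2]].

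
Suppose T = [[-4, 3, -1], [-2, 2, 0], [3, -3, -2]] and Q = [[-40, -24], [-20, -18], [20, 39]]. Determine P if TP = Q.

P = [[5, 3], [-5, -6], [5, -6]]

T is on the left of P, so left-multiply by T⁻¹: P = T⁻¹Q.
det T = 4, so T⁻¹ = [[-1, 9/4, 1/2], [-1, 11/4, 1/2], [0, -3/4, -1/2]].
P = T⁻¹Q = [[-1, 9/4, 1/2], [-1, 11/4, 1/2], [0, -3/4, -1/2]] · [[-40, -24], [-20, -18], [20, 39]] = [[5, 3], [-5, -6], [5, -6]].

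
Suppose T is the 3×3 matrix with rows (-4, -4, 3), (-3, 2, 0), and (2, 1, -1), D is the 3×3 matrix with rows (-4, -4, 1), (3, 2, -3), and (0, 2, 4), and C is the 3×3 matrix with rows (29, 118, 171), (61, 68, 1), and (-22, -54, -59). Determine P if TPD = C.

P = T⁻¹CD⁻¹ (apply T⁻¹ on the left and D⁻¹ on the right).
T has determinant -1; T⁻¹ = [[2, 1, 6], [3, 2, 9], [7, 4, 20]].
det D = -2, so D⁻¹ = [[-7, -9, -5], [6, 8, 9/2], [-3, -4, -2]].
T⁻¹C = [[-13, -20, -11], [11, 4, -16], [7, 18, 21]].
P = (T⁻¹C)D⁻¹ = [[4, 1, -3], [-5, -3, -5], [-4, -3, 4]].

P = [[4, 1, -3], [-5, -3, -5], [-4, -3, 4]]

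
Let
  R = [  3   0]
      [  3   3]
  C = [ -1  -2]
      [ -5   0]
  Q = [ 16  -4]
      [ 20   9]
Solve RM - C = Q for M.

M = [[5, -2], [0, 5]]

RM = Q + C = [[15, -6], [15, 9]].
R is on the left of M, so left-multiply by R⁻¹: M = R⁻¹(Q + C).
det R = 9, so R⁻¹ = [[1/3, 0], [-1/3, 1/3]].
M = R⁻¹(Q + C) = [[5, -2], [0, 5]].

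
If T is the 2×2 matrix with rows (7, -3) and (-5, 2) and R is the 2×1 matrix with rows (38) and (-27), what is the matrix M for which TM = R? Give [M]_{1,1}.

Left-multiplying both sides by T⁻¹ gives M = T⁻¹R.
T has determinant -1; T⁻¹ = [[-2, -3], [-5, -7]].
M = T⁻¹R = [[-2, -3], [-5, -7]] · [[38], [-27]] = [[5], [-1]].

5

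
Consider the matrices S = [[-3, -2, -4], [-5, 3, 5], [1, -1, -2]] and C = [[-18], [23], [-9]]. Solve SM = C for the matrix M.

M = [[0], [1], [4]]

Since S multiplies M on the left, M = S⁻¹C.
det S = 5; the adjugate gives S⁻¹ = [[-1/5, 0, 2/5], [-1, 2, 7], [2/5, -1, -19/5]].
M = S⁻¹C = [[-1/5, 0, 2/5], [-1, 2, 7], [2/5, -1, -19/5]] · [[-18], [23], [-9]] = [[0], [1], [4]].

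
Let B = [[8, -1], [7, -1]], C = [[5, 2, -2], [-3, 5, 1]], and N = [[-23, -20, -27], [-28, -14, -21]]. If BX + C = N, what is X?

BX = N − C = [[-28, -22, -25], [-25, -19, -22]].
Since B multiplies X on the left, X = B⁻¹(N − C).
det B = -1; the adjugate gives B⁻¹ = [[1, -1], [7, -8]].
X = B⁻¹(N − C) = [[-3, -3, -3], [4, -2, 1]].

X = [[-3, -3, -3], [4, -2, 1]]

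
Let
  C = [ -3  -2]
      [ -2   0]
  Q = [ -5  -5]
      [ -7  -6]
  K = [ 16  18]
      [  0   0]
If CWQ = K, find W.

Left-multiply by C⁻¹ and right-multiply by Q⁻¹: W = C⁻¹KQ⁻¹.
C has determinant -4; C⁻¹ = [[0, -1/2], [-1/2, 3/4]].
det Q = -5; the adjugate gives Q⁻¹ = [[6/5, -1], [-7/5, 1]].
C⁻¹K = [[0, 0], [-8, -9]].
W = (C⁻¹K)Q⁻¹ = [[0, 0], [3, -1]].

W = [[0, 0], [3, -1]]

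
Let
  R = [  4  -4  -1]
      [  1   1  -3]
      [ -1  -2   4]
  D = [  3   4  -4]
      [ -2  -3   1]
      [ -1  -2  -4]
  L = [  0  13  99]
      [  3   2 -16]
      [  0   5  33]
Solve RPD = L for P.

P = [[-4, 3, 0], [-1, 4, 4], [-3, 1, 1]]

P = R⁻¹LD⁻¹ (apply R⁻¹ on the left and D⁻¹ on the right).
R has determinant -3; R⁻¹ = [[2/3, -6, -13/3], [1/3, -5, -11/3], [1/3, -4, -8/3]].
det D = 2; the adjugate gives D⁻¹ = [[7, 12, -4], [-9/2, -8, 5/2], [1/2, 1, -1/2]].
R⁻¹L = [[-18, -25, 19], [-15, -24, -8], [-12, -17, 9]].
P = (R⁻¹L)D⁻¹ = [[-4, 3, 0], [-1, 4, 4], [-3, 1, 1]].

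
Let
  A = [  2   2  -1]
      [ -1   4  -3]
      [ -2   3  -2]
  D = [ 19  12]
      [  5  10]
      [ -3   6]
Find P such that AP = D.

A is on the left of P, so left-multiply by A⁻¹: P = A⁻¹D.
det A = 5, so A⁻¹ = [[1/5, 1/5, -2/5], [4/5, -6/5, 7/5], [1, -2, 2]].
P = A⁻¹D = [[1/5, 1/5, -2/5], [4/5, -6/5, 7/5], [1, -2, 2]] · [[19, 12], [5, 10], [-3, 6]] = [[6, 2], [5, 6], [3, 4]].

P = [[6, 2], [5, 6], [3, 4]]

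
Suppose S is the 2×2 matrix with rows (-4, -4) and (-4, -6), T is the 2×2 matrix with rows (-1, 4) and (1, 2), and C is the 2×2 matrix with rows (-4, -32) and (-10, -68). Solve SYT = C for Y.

Left-multiply by S⁻¹ and right-multiply by T⁻¹: Y = S⁻¹CT⁻¹.
S has determinant 8; S⁻¹ = [[-3/4, 1/2], [1/2, -1/2]].
det T = -6, so T⁻¹ = [[-1/3, 2/3], [1/6, 1/6]].
S⁻¹C = [[-2, -10], [3, 18]].
Y = (S⁻¹C)T⁻¹ = [[-1, -3], [2, 5]].

Y = [[-1, -3], [2, 5]]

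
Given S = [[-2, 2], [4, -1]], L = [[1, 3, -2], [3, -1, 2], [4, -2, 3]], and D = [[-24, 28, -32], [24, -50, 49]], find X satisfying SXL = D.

X = S⁻¹DL⁻¹ (apply S⁻¹ on the left and L⁻¹ on the right).
det S = -6; the adjugate gives S⁻¹ = [[1/6, 1/3], [2/3, 1/3]].
L has determinant 2; L⁻¹ = [[1/2, -5/2, 2], [-1/2, 11/2, -4], [-1, 7, -5]].
S⁻¹D = [[4, -12, 11], [-8, 2, -5]].
X = (S⁻¹D)L⁻¹ = [[-3, 1, 1], [0, -4, 1]].

X = [[-3, 1, 1], [0, -4, 1]]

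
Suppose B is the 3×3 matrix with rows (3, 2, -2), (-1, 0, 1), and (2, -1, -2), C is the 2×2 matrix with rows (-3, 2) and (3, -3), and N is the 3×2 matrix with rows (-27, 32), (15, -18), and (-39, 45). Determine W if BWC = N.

W = [[1, -4], [0, 3], [4, 4]]

Left-multiply by B⁻¹ and right-multiply by C⁻¹: W = B⁻¹NC⁻¹.
det B = 1; the adjugate gives B⁻¹ = [[1, 6, 2], [0, -2, -1], [1, 7, 2]].
det C = 3, so C⁻¹ = [[-1, -2/3], [-1, -1]].
B⁻¹N = [[-15, 14], [9, -9], [0, -4]].
W = (B⁻¹N)C⁻¹ = [[1, -4], [0, 3], [4, 4]].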